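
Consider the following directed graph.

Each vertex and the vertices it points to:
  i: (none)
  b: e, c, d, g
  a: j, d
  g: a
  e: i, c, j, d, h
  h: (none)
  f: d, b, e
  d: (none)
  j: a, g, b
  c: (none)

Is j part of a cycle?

j is on a cycle iff j can reach itself via ≥1 edge.
j → a → j — yes.

Yes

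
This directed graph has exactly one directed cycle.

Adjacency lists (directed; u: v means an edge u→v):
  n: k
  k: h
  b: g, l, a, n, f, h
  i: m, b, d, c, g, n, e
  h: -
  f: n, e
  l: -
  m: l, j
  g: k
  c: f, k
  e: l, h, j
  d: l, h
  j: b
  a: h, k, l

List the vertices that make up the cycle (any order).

DFS with gray/black marking from b:
b gray
  g gray
    k gray
      h gray
      h black
    k black
  g black
  l gray
  l black
  a gray
    a→h: h black — skip
    a→k: k black — skip
    a→l: l black — skip
  a black
  n gray
    n→k: k black — skip
  n black
  f gray
    f→n: n black — skip
    e gray
      e→l: l black — skip
      e→h: h black — skip
      j gray
        j→b: b is gray → back edge
Back edge closes the cycle b → f → e → j → b; its vertices are {b, e, f, j}.

b, e, f, j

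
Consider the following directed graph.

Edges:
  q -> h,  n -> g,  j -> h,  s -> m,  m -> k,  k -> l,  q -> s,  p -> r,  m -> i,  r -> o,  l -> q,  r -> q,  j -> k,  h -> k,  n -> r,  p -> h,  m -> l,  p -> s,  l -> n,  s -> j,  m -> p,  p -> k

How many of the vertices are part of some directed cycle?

A vertex is on a directed cycle iff it belongs to a strongly connected component of size ≥ 2 (or has a self-loop).
The vertices on cycles are {h, j, k, l, m, n, p, q, r, s} — 10 in total.

10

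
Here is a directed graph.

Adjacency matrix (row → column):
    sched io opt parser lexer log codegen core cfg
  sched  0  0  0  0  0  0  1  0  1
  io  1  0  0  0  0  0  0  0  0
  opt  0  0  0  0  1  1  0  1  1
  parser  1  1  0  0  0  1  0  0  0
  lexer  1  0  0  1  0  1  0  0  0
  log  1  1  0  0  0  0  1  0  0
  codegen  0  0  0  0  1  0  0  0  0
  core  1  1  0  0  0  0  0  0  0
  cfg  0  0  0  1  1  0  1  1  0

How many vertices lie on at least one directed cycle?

A vertex is on a directed cycle iff it belongs to a strongly connected component of size ≥ 2 (or has a self-loop).
The vertices on cycles are {io, cfg, log, core, lexer, sched, parser, codegen} — 8 in total.

8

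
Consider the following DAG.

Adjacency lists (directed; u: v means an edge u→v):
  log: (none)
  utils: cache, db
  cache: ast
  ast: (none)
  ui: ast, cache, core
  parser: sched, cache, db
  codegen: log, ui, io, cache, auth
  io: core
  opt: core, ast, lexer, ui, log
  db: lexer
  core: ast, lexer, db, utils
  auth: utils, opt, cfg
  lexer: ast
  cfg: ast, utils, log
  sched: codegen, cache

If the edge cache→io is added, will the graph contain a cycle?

Yes

Adding cache→io creates a cycle iff io can already reach cache.
Path from io: io → core → utils → cache.
So io → … → cache → io is a cycle.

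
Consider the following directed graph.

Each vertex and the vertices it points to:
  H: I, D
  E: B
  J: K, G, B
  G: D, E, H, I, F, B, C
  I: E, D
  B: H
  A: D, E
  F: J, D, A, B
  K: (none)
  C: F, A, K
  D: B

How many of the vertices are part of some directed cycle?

9

A vertex is on a directed cycle iff it belongs to a strongly connected component of size ≥ 2 (or has a self-loop).
The vertices on cycles are {B, C, D, E, F, G, H, I, J} — 9 in total.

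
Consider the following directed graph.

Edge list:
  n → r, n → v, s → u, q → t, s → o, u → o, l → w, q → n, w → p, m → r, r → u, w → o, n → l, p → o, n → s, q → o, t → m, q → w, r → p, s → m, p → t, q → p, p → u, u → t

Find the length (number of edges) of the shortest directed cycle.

4

For each vertex v, BFS finds the shortest path from v back to v.
The shortest such closed walk is r → p → t → m → r, length 4.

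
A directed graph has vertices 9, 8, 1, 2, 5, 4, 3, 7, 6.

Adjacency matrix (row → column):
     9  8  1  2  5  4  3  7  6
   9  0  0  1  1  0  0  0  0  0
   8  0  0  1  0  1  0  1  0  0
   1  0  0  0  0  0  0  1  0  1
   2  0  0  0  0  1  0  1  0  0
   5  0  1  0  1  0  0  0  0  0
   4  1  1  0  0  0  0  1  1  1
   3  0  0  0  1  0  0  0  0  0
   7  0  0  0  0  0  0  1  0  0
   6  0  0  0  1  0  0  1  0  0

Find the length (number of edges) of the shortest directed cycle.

2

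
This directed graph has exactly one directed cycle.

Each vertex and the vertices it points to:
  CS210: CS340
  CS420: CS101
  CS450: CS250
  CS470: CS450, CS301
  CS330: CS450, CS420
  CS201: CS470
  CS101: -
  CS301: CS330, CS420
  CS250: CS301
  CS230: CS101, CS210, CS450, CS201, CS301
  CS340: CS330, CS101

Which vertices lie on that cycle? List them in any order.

CS250, CS301, CS330, CS450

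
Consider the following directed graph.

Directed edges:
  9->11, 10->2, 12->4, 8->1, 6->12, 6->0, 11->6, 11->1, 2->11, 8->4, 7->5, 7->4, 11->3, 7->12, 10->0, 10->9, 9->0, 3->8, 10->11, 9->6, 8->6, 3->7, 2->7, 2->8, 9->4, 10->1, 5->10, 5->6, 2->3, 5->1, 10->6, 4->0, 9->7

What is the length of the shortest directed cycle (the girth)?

For each vertex v, BFS finds the shortest path from v back to v.
The shortest such closed walk is 10 → 9 → 7 → 5 → 10, length 4.

4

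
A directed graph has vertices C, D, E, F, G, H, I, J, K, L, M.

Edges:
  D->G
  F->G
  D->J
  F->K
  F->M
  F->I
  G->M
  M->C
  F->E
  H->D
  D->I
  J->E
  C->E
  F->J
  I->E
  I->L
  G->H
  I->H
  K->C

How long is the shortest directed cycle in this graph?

For each vertex v, BFS finds the shortest path from v back to v.
The shortest such closed walk is I → H → D → I, length 3.

3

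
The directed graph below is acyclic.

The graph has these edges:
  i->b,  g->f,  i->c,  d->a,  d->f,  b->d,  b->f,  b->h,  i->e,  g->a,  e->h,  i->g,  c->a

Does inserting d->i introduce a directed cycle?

Yes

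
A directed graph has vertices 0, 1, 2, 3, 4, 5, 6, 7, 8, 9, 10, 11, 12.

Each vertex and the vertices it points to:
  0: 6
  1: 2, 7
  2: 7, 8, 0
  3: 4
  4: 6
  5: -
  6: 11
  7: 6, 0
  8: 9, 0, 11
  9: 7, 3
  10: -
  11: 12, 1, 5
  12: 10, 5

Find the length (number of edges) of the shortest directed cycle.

4

For each vertex v, BFS finds the shortest path from v back to v.
The shortest such closed walk is 2 → 8 → 11 → 1 → 2, length 4.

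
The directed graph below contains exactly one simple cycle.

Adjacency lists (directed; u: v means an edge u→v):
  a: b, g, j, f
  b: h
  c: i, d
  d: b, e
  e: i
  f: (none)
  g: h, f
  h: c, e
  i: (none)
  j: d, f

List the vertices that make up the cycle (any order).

DFS with gray/black marking from h:
h gray
  c gray
    i gray
    i black
    d gray
      b gray
        b→h: h is gray → back edge
Back edge closes the cycle h → c → d → b → h; its vertices are {b, c, d, h}.

b, c, d, h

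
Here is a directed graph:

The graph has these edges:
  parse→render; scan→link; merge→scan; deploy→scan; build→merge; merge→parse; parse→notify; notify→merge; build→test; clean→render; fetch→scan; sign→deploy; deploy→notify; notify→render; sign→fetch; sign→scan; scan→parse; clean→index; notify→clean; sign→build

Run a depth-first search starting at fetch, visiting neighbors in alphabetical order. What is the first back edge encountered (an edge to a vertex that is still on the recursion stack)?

DFS from fetch (visiting neighbors in alphabetical order); mark gray on enter, black on exit:
fetch gray
  scan gray
    link gray
    link black
    parse gray
      notify gray
        clean gray
          index gray
          index black
          render gray
          render black
        clean black
        merge gray
          merge→parse: parse is gray → back edge
First back edge: merge → parse.

merge→parse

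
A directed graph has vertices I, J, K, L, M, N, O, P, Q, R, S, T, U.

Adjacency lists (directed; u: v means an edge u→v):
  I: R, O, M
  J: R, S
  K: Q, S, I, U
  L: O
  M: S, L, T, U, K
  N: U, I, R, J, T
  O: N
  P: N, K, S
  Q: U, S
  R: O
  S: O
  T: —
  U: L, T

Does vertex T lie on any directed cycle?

No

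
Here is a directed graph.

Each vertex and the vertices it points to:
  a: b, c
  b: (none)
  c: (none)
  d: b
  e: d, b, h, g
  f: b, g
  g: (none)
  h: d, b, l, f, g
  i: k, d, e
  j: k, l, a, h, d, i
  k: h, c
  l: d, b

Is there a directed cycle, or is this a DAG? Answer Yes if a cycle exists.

DFS with white/gray/black marking, starting from f:
f gray
  b gray
  b black
  g gray
  g black
f black
a gray
  a→b: b black — skip
  c gray
  c black
a black
d gray
  d→b: b black — skip
d black
e gray
  e→d: d black — skip
  e→b: b black — skip
  h gray
    h→d: d black — skip
    h→b: b black — skip
    l gray
      l→d: d black — skip
      l→b: b black — skip
    l black
    h→f: f black — skip
    h→g: g black — skip
  h black
  e→g: g black — skip
e black
i gray
  k gray
    k→h: h black — skip
    k→c: c black — skip
  k black
  i→d: d black — skip
  i→e: e black — skip
i black
j gray
  j→k: k black — skip
  j→l: l black — skip
  j→a: a black — skip
  j→h: h black — skip
  j→d: d black — skip
  j→i: i black — skip
j black
Every edge goes to a white or black vertex — no back edge, so the graph is acyclic.

No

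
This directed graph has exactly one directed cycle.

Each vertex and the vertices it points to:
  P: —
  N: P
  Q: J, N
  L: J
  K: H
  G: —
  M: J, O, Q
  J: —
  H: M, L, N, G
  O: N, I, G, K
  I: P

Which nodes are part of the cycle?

DFS with gray/black marking from O:
O gray
  N gray
    P gray
    P black
  N black
  I gray
    I→P: P black — skip
  I black
  G gray
  G black
  K gray
    H gray
      M gray
        J gray
        J black
        M→O: O is gray → back edge
Back edge closes the cycle O → K → H → M → O; its vertices are {H, K, M, O}.

H, K, M, O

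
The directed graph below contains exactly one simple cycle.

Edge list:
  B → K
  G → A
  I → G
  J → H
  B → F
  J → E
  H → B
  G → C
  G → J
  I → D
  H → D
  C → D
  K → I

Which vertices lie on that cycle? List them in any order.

DFS with gray/black marking from G:
G gray
  A gray
  A black
  J gray
    H gray
      B gray
        F gray
        F black
        K gray
          I gray
            D gray
            D black
            I→G: G is gray → back edge
Back edge closes the cycle G → J → H → B → K → I → G; its vertices are {B, G, H, I, J, K}.

B, G, H, I, J, K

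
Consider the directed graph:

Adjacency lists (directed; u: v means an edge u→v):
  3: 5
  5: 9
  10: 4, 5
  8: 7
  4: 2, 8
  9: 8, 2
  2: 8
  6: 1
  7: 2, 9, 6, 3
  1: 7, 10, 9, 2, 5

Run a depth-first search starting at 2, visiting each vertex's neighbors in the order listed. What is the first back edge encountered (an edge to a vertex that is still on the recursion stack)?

7->2

DFS from 2 (visiting each vertex's neighbors in the order listed); mark gray on enter, black on exit:
2 gray
  8 gray
    7 gray
      7→2: 2 is gray → back edge
First back edge: 7 → 2.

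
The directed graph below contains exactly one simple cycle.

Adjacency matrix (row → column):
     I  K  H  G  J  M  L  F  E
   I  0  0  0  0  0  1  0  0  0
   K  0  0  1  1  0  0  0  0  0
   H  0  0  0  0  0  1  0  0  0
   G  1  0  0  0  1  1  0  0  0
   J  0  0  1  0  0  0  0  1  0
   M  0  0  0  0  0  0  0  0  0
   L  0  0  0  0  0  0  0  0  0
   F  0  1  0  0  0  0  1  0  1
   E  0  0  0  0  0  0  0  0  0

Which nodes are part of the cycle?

F, G, J, K

DFS with gray/black marking from K:
K gray
  H gray
    M gray
    M black
  H black
  G gray
    J gray
      F gray
        F→K: K is gray → back edge
Back edge closes the cycle K → G → J → F → K; its vertices are {F, G, J, K}.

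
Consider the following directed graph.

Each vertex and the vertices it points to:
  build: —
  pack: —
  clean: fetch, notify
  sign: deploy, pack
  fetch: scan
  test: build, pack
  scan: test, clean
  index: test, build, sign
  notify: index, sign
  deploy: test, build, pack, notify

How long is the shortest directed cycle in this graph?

3

For each vertex v, BFS finds the shortest path from v back to v.
The shortest such closed walk is clean → fetch → scan → clean, length 3.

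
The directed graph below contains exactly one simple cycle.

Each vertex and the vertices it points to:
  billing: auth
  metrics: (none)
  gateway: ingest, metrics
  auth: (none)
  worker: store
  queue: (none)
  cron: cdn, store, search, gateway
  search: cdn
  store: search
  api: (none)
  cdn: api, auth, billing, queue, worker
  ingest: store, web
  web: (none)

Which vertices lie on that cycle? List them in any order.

DFS with gray/black marking from cdn:
cdn gray
  api gray
  api black
  auth gray
  auth black
  billing gray
    billing→auth: auth black — skip
  billing black
  queue gray
  queue black
  worker gray
    store gray
      search gray
        search→cdn: cdn is gray → back edge
Back edge closes the cycle cdn → worker → store → search → cdn; its vertices are {cdn, store, search, worker}.

cdn, store, search, worker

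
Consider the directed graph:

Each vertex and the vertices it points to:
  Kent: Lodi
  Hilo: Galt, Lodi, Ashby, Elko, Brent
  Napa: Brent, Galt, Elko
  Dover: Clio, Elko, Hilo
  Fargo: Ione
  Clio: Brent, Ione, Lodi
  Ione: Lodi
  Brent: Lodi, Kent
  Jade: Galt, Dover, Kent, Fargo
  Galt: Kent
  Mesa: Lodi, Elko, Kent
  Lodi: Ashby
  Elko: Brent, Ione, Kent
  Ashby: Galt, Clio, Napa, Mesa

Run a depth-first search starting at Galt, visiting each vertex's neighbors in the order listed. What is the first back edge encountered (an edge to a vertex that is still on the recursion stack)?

Ashby->Galt

DFS from Galt (visiting each vertex's neighbors in the order listed); mark gray on enter, black on exit:
Galt gray
  Kent gray
    Lodi gray
      Ashby gray
        Ashby→Galt: Galt is gray → back edge
First back edge: Ashby → Galt.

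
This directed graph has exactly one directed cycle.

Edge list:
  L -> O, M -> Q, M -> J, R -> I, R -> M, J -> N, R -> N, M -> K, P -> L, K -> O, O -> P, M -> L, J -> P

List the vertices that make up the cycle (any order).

DFS with gray/black marking from L:
L gray
  O gray
    P gray
      P→L: L is gray → back edge
Back edge closes the cycle L → O → P → L; its vertices are {L, O, P}.

L, O, P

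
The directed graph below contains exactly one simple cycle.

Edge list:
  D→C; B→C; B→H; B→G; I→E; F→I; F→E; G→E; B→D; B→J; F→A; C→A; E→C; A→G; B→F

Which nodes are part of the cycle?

A, C, E, G

DFS with gray/black marking from A:
A gray
  G gray
    E gray
      C gray
        C→A: A is gray → back edge
Back edge closes the cycle A → G → E → C → A; its vertices are {A, C, E, G}.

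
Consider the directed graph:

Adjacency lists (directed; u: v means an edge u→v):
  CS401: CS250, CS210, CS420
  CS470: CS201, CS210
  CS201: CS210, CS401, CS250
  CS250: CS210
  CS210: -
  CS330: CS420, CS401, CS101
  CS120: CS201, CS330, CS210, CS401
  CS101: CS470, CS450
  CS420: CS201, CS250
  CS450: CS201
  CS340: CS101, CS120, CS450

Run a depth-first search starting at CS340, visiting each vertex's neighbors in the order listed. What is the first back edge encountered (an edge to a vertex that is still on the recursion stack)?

CS420->CS201

DFS from CS340 (visiting each vertex's neighbors in the order listed); mark gray on enter, black on exit:
CS340 gray
  CS101 gray
    CS470 gray
      CS201 gray
        CS210 gray
        CS210 black
        CS401 gray
          CS250 gray
            CS250→CS210: CS210 black — skip
          CS250 black
          CS401→CS210: CS210 black — skip
          CS420 gray
            CS420→CS201: CS201 is gray → back edge
First back edge: CS420 → CS201.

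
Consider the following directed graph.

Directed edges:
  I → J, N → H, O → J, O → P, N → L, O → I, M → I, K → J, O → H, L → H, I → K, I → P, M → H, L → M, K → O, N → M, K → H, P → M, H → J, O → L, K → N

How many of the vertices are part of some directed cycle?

7

A vertex is on a directed cycle iff it belongs to a strongly connected component of size ≥ 2 (or has a self-loop).
The vertices on cycles are {I, K, L, M, N, O, P} — 7 in total.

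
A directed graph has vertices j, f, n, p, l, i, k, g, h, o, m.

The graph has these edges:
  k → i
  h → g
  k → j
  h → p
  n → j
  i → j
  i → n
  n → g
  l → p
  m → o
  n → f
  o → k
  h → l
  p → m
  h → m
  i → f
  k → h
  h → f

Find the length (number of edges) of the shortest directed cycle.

4

For each vertex v, BFS finds the shortest path from v back to v.
The shortest such closed walk is k → h → m → o → k, length 4.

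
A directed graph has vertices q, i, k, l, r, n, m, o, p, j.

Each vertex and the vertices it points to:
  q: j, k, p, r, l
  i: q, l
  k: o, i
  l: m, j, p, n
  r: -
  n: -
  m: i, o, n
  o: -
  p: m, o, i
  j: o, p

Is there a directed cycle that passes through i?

i is on a cycle iff i can reach itself via ≥1 edge.
i → q → k → i — yes.

Yes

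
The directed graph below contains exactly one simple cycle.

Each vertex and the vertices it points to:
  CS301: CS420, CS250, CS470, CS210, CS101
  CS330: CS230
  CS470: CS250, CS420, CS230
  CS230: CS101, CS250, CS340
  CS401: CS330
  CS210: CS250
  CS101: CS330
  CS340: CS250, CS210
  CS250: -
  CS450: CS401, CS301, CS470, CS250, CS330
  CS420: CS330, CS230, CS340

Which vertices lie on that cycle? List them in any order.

CS101, CS230, CS330

DFS with gray/black marking from CS330:
CS330 gray
  CS230 gray
    CS101 gray
      CS101→CS330: CS330 is gray → back edge
Back edge closes the cycle CS330 → CS230 → CS101 → CS330; its vertices are {CS101, CS230, CS330}.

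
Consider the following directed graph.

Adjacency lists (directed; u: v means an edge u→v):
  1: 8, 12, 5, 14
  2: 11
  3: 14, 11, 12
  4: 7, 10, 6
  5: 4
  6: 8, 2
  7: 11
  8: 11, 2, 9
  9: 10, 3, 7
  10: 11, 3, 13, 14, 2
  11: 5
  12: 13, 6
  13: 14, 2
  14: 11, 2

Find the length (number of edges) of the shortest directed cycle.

4

For each vertex v, BFS finds the shortest path from v back to v.
The shortest such closed walk is 5 → 4 → 7 → 11 → 5, length 4.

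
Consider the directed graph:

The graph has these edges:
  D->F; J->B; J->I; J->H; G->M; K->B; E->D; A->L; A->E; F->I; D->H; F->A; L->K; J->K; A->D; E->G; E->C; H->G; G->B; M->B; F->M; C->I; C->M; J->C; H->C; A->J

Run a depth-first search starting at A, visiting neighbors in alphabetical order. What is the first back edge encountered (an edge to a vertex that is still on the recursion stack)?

DFS from A (visiting neighbors in alphabetical order); mark gray on enter, black on exit:
A gray
  D gray
    F gray
      F→A: A is gray → back edge
First back edge: F → A.

F->A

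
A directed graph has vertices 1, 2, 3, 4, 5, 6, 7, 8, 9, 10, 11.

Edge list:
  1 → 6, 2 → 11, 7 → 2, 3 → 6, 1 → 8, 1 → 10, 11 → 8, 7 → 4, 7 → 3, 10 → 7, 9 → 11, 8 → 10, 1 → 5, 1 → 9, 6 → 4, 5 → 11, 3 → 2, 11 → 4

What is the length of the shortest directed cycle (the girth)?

For each vertex v, BFS finds the shortest path from v back to v.
The shortest such closed walk is 8 → 10 → 7 → 2 → 11 → 8, length 5.

5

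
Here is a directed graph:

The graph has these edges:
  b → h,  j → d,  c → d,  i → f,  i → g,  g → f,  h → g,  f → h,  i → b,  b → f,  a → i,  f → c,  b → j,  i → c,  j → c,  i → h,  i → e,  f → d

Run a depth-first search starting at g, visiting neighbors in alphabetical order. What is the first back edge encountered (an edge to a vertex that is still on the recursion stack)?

h->g

DFS from g (visiting neighbors in alphabetical order); mark gray on enter, black on exit:
g gray
  f gray
    c gray
      d gray
      d black
    c black
    f→d: d black — skip
    h gray
      h→g: g is gray → back edge
First back edge: h → g.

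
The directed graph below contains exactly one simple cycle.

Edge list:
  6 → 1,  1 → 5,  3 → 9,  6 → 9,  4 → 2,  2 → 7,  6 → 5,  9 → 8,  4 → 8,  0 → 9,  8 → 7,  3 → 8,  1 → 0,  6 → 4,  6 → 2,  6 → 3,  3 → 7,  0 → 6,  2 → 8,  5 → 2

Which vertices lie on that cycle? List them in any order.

DFS with gray/black marking from 0:
0 gray
  9 gray
    8 gray
      7 gray
      7 black
    8 black
  9 black
  6 gray
    4 gray
      4→8: 8 black — skip
      2 gray
        2→8: 8 black — skip
        2→7: 7 black — skip
      2 black
    4 black
    6→2: 2 black — skip
    1 gray
      5 gray
        5→2: 2 black — skip
      5 black
      1→0: 0 is gray → back edge
Back edge closes the cycle 0 → 6 → 1 → 0; its vertices are {0, 1, 6}.

0, 1, 6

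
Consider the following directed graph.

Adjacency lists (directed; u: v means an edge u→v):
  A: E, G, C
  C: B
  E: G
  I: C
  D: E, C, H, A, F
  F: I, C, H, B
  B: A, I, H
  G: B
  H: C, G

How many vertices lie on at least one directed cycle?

7

A vertex is on a directed cycle iff it belongs to a strongly connected component of size ≥ 2 (or has a self-loop).
The vertices on cycles are {A, B, C, E, G, H, I} — 7 in total.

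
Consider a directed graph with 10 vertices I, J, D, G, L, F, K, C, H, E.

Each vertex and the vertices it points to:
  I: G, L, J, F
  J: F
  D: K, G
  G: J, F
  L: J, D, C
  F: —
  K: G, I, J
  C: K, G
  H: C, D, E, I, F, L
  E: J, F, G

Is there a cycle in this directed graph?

Yes

DFS with white/gray/black marking, starting from I:
I gray
  G gray
    J gray
      F gray
      F black
    J black
    G→F: F black — skip
  G black
  L gray
    L→J: J black — skip
    D gray
      K gray
        K→G: G black — skip
        K→I: I is gray → back edge
Back edge found, so a cycle exists: I → L → D → K → I.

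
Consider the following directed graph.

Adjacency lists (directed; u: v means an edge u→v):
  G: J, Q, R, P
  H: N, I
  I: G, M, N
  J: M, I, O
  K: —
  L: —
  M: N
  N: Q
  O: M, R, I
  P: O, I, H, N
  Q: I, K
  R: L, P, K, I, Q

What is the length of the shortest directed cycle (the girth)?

3

For each vertex v, BFS finds the shortest path from v back to v.
The shortest such closed walk is G → P → I → G, length 3.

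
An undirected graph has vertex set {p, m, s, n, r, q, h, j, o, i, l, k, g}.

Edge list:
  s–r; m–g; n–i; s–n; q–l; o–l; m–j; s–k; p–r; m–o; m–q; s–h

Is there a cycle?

Yes

DFS, tracking each vertex's parent; an edge to a visited non-parent vertex closes a cycle.
Start from r:
visit r (parent –)
  visit p (parent r)
    p–r: parent, skip
  visit s (parent r)
    visit n (parent s)
      visit i (parent n)
        i–n: parent, skip
      n–s: parent, skip
    s–r: parent, skip
    visit h (parent s)
      h–s: parent, skip
    visit k (parent s)
      k–s: parent, skip
visit m (parent –)
  visit q (parent m)
    visit l (parent q)
      visit o (parent l)
        o–l: parent, skip
        o–m: m visited and ≠ parent → cycle
Cycle: m – q – l – o – m.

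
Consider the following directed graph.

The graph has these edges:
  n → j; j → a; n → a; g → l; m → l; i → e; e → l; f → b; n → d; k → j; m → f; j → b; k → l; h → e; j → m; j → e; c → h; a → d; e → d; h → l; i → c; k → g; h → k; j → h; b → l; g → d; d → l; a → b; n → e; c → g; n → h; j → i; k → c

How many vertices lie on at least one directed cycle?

5

A vertex is on a directed cycle iff it belongs to a strongly connected component of size ≥ 2 (or has a self-loop).
The vertices on cycles are {c, h, i, j, k} — 5 in total.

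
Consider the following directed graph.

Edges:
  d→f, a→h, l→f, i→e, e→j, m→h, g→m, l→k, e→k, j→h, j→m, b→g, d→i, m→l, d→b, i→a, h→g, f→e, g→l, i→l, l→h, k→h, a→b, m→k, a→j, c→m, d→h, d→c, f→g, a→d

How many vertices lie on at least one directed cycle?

11

A vertex is on a directed cycle iff it belongs to a strongly connected component of size ≥ 2 (or has a self-loop).
The vertices on cycles are {a, d, e, f, g, h, i, j, k, l, m} — 11 in total.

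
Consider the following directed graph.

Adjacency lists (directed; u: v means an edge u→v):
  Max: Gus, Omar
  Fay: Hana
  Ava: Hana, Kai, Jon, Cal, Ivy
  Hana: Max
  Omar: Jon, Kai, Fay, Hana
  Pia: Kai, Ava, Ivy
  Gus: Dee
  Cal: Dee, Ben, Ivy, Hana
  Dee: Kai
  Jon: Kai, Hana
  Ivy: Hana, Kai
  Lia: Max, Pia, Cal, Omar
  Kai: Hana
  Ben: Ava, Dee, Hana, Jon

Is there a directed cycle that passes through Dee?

Dee is on a cycle iff Dee can reach itself via ≥1 edge.
Dee → Kai → Hana → Max → Gus → Dee — yes.

Yes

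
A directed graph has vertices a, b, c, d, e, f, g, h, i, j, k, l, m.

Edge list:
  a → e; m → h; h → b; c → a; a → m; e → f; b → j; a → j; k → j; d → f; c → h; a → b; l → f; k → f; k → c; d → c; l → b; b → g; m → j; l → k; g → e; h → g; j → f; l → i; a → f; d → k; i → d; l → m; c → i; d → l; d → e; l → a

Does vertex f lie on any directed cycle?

f lies on a cycle iff there is a path from f back to itself.
Exploring from f, it never reaches itself; equivalently, its strongly connected component is a singleton.

No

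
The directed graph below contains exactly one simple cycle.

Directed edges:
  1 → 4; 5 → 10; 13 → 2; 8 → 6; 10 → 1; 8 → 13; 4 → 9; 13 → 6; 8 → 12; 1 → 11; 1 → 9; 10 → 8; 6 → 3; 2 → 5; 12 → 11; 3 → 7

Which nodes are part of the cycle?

2, 5, 8, 10, 13

DFS with gray/black marking from 5:
5 gray
  10 gray
    8 gray
      13 gray
        2 gray
          2→5: 5 is gray → back edge
Back edge closes the cycle 5 → 10 → 8 → 13 → 2 → 5; its vertices are {2, 5, 8, 10, 13}.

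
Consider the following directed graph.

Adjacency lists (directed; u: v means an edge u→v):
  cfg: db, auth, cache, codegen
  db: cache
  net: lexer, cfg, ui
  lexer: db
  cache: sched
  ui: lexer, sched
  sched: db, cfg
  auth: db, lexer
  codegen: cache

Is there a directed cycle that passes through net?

No

net lies on a cycle iff there is a path from net back to itself.
Exploring from net, it never reaches itself; equivalently, its strongly connected component is a singleton.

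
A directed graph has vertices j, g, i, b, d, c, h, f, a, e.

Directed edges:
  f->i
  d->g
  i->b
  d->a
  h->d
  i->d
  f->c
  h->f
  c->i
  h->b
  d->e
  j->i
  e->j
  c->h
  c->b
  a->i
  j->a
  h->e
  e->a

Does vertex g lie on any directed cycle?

g lies on a cycle iff there is a path from g back to itself.
Exploring from g, it never reaches itself; equivalently, its strongly connected component is a singleton.

No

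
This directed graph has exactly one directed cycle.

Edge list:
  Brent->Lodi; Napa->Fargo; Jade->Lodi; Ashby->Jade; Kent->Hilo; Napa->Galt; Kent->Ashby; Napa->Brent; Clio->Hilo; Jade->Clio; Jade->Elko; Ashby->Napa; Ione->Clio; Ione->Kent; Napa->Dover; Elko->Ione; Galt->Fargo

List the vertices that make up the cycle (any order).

Elko, Ione, Jade, Kent, Ashby

DFS with gray/black marking from Ashby:
Ashby gray
  Napa gray
    Dover gray
    Dover black
    Fargo gray
    Fargo black
    Galt gray
      Galt→Fargo: Fargo black — skip
    Galt black
    Brent gray
      Lodi gray
      Lodi black
    Brent black
  Napa black
  Jade gray
    Clio gray
      Hilo gray
      Hilo black
    Clio black
    Jade→Lodi: Lodi black — skip
    Elko gray
      Ione gray
        Kent gray
          Kent→Ashby: Ashby is gray → back edge
Back edge closes the cycle Ashby → Jade → Elko → Ione → Kent → Ashby; its vertices are {Elko, Ione, Jade, Kent, Ashby}.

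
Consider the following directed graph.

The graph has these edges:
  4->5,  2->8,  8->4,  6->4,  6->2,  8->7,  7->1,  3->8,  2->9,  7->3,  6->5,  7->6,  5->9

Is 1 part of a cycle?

No

1 lies on a cycle iff there is a path from 1 back to itself.
Exploring from 1, it never reaches itself; equivalently, its strongly connected component is a singleton.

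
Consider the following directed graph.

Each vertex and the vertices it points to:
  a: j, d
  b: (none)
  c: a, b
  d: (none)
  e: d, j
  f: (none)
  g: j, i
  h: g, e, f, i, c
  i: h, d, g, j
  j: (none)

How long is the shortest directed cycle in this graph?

For each vertex v, BFS finds the shortest path from v back to v.
The shortest such closed walk is h → i → h, length 2.

2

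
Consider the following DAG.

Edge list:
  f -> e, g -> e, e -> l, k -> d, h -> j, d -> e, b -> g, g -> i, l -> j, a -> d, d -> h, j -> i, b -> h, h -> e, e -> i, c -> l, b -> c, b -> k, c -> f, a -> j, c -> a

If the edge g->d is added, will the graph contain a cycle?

Adding g→d creates a cycle iff d can already reach g.
Explore from d: no path reaches g. The graph stays acyclic.

No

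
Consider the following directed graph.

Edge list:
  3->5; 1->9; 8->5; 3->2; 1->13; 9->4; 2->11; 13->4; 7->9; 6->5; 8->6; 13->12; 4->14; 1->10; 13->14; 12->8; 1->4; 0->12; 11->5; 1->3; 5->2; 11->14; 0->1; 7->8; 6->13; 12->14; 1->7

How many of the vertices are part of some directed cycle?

7

A vertex is on a directed cycle iff it belongs to a strongly connected component of size ≥ 2 (or has a self-loop).
The vertices on cycles are {2, 5, 6, 8, 11, 12, 13} — 7 in total.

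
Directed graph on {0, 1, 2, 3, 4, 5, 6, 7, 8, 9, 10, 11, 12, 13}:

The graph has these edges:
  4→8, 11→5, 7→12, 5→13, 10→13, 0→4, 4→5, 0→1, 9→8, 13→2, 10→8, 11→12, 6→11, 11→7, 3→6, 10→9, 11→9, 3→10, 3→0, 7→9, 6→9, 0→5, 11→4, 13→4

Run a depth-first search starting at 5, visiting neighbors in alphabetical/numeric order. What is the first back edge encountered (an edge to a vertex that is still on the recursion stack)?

4->5

DFS from 5 (visiting neighbors in alphabetical/numeric order); mark gray on enter, black on exit:
5 gray
  13 gray
    2 gray
    2 black
    4 gray
      4→5: 5 is gray → back edge
First back edge: 4 → 5.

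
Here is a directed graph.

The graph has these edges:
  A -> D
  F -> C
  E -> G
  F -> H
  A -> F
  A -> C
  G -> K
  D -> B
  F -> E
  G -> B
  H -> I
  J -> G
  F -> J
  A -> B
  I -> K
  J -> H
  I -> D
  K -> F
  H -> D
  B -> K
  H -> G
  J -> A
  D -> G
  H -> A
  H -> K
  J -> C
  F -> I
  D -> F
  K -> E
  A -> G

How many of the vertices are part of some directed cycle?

10

A vertex is on a directed cycle iff it belongs to a strongly connected component of size ≥ 2 (or has a self-loop).
The vertices on cycles are {A, B, D, E, F, G, H, I, J, K} — 10 in total.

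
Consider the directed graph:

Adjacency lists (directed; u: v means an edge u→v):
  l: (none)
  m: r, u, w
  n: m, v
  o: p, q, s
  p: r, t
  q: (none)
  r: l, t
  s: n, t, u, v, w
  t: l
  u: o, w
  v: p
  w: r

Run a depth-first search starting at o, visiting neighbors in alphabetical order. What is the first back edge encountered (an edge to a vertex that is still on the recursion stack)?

u->o

DFS from o (visiting neighbors in alphabetical order); mark gray on enter, black on exit:
o gray
  p gray
    r gray
      l gray
      l black
      t gray
        t→l: l black — skip
      t black
    r black
    p→t: t black — skip
  p black
  q gray
  q black
  s gray
    n gray
      m gray
        m→r: r black — skip
        u gray
          u→o: o is gray → back edge
First back edge: u → o.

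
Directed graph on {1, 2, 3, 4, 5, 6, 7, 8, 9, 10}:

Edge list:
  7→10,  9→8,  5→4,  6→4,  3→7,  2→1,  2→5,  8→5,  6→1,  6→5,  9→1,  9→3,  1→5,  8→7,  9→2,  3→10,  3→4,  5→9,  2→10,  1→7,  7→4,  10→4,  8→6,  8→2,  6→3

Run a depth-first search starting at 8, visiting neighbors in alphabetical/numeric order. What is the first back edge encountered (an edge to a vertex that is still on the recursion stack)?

DFS from 8 (visiting neighbors in alphabetical/numeric order); mark gray on enter, black on exit:
8 gray
  2 gray
    1 gray
      5 gray
        4 gray
        4 black
        9 gray
          9→1: 1 is gray → back edge
First back edge: 9 → 1.

9->1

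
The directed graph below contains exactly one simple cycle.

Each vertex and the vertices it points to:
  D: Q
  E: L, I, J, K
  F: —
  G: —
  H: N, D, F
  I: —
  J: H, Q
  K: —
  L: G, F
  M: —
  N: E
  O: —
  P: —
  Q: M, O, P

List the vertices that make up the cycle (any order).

E, H, J, N

DFS with gray/black marking from E:
E gray
  L gray
    G gray
    G black
    F gray
    F black
  L black
  I gray
  I black
  J gray
    H gray
      N gray
        N→E: E is gray → back edge
Back edge closes the cycle E → J → H → N → E; its vertices are {E, H, J, N}.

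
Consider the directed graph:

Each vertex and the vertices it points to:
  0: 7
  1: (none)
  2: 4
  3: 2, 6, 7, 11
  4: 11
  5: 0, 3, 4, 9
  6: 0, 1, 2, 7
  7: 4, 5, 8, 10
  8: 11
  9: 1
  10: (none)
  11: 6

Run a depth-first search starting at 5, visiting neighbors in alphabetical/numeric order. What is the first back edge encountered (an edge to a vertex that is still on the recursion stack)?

6→0

DFS from 5 (visiting neighbors in alphabetical/numeric order); mark gray on enter, black on exit:
5 gray
  0 gray
    7 gray
      4 gray
        11 gray
          6 gray
            6→0: 0 is gray → back edge
First back edge: 6 → 0.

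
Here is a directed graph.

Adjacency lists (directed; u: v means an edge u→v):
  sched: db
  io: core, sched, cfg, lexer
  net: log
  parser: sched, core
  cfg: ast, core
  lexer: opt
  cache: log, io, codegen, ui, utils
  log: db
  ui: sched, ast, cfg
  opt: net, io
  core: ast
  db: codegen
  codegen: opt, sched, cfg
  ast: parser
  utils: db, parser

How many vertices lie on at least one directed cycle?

12

A vertex is on a directed cycle iff it belongs to a strongly connected component of size ≥ 2 (or has a self-loop).
The vertices on cycles are {db, io, ast, cfg, log, net, opt, core, lexer, sched, parser, codegen} — 12 in total.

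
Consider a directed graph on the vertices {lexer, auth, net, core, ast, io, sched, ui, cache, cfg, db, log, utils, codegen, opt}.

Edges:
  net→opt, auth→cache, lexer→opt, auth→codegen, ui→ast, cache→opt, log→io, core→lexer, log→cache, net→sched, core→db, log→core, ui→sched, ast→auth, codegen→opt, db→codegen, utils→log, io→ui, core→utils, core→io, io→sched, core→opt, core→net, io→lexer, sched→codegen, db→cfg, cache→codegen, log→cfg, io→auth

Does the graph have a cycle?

DFS with white/gray/black marking, starting from lexer:
lexer gray
  opt gray
  opt black
lexer black
auth gray
  codegen gray
    codegen→opt: opt black — skip
  codegen black
  cache gray
    cache→codegen: codegen black — skip
    cache→opt: opt black — skip
  cache black
auth black
net gray
  sched gray
    sched→codegen: codegen black — skip
  sched black
  net→opt: opt black — skip
net black
core gray
  core→lexer: lexer black — skip
  utils gray
    log gray
      log→cache: cache black — skip
      log→core: core is gray → back edge
Back edge found, so a cycle exists: core → utils → log → core.

Yes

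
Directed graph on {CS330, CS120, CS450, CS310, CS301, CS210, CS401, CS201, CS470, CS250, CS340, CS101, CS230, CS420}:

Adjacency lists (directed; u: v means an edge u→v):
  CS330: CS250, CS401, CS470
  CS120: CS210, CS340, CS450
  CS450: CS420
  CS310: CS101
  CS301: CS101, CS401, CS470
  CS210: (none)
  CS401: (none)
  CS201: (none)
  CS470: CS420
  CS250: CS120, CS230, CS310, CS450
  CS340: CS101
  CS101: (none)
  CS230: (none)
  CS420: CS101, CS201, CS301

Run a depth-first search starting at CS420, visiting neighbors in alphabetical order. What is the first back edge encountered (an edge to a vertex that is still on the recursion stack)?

DFS from CS420 (visiting neighbors in alphabetical order); mark gray on enter, black on exit:
CS420 gray
  CS101 gray
  CS101 black
  CS201 gray
  CS201 black
  CS301 gray
    CS301→CS101: CS101 black — skip
    CS401 gray
    CS401 black
    CS470 gray
      CS470→CS420: CS420 is gray → back edge
First back edge: CS470 → CS420.

CS470->CS420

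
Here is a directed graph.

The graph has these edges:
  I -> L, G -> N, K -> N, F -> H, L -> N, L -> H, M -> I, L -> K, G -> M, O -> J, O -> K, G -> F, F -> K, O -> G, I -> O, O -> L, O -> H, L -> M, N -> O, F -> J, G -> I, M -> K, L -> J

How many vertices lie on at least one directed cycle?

8

A vertex is on a directed cycle iff it belongs to a strongly connected component of size ≥ 2 (or has a self-loop).
The vertices on cycles are {F, G, I, K, L, M, N, O} — 8 in total.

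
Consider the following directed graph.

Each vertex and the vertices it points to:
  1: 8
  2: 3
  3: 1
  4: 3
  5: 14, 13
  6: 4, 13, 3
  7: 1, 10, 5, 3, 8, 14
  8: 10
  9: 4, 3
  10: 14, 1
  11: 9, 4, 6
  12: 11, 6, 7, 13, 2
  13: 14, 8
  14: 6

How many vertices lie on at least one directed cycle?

8

A vertex is on a directed cycle iff it belongs to a strongly connected component of size ≥ 2 (or has a self-loop).
The vertices on cycles are {1, 3, 4, 6, 8, 10, 13, 14} — 8 in total.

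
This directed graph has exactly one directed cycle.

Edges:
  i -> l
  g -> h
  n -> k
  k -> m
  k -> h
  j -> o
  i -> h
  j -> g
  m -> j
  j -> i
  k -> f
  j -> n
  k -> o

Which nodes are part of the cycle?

DFS with gray/black marking from j:
j gray
  g gray
    h gray
    h black
  g black
  o gray
  o black
  n gray
    k gray
      k→o: o black — skip
      k→h: h black — skip
      m gray
        m→j: j is gray → back edge
Back edge closes the cycle j → n → k → m → j; its vertices are {j, k, m, n}.

j, k, m, n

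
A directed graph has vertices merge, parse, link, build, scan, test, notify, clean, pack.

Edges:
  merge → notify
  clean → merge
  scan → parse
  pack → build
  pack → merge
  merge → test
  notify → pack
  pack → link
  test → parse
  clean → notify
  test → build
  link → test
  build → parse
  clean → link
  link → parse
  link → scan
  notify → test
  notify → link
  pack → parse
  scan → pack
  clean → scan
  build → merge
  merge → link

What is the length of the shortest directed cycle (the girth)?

3

For each vertex v, BFS finds the shortest path from v back to v.
The shortest such closed walk is merge → test → build → merge, length 3.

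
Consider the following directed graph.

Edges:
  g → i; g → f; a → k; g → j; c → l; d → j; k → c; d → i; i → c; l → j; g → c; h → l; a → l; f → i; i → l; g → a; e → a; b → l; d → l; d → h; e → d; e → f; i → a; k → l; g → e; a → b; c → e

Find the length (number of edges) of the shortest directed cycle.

For each vertex v, BFS finds the shortest path from v back to v.
The shortest such closed walk is e → d → i → c → e, length 4.

4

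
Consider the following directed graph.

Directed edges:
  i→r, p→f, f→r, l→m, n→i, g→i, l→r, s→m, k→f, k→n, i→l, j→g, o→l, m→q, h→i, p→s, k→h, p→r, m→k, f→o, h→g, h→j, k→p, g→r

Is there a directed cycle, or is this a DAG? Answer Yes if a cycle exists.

Yes

DFS with white/gray/black marking, starting from j:
j gray
  g gray
    r gray
    r black
    i gray
      i→r: r black — skip
      l gray
        l→r: r black — skip
        m gray
          k gray
            p gray
              p→r: r black — skip
              s gray
                s→m: m is gray → back edge
Back edge found, so a cycle exists: m → k → p → s → m.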